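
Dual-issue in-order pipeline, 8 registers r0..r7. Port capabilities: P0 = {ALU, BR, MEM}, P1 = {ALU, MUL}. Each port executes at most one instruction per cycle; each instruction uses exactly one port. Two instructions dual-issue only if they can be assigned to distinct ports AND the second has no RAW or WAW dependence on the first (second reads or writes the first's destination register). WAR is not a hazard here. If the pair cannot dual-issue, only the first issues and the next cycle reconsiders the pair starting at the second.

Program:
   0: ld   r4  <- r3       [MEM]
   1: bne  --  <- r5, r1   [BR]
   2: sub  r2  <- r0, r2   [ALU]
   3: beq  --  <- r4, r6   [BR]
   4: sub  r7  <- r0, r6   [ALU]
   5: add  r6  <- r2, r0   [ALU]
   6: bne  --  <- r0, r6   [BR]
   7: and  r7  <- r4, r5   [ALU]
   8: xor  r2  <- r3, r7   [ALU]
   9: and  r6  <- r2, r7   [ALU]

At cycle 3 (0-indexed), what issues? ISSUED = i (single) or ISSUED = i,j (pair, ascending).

0. ld @i0  | no-port MEM/BR
1. bne;sub @i1+i2  | pair
2. beq;sub @i3+i4  | pair
3. add @i5  | RAW r6
4. bne;and @i6+i7  | pair
5. xor @i8  | RAW r2
6. and @i9  | tail

ISSUED = 5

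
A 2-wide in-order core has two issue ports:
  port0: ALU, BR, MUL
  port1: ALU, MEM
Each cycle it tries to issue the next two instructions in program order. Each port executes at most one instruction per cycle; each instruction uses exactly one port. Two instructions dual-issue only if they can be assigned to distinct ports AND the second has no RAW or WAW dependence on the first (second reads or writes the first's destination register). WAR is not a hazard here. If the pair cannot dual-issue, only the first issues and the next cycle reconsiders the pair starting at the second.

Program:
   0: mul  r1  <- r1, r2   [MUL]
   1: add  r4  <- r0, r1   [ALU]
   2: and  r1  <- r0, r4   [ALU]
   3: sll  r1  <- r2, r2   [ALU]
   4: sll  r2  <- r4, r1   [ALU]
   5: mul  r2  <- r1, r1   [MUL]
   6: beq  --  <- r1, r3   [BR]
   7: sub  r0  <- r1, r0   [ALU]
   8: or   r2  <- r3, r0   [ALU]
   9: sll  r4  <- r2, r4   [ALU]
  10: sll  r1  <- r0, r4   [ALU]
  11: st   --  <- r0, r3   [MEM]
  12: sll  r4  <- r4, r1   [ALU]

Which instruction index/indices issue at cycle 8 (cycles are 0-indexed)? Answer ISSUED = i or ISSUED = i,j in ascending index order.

[0] i0  mul.MUL  -- RAW r1
[1] i1  add.ALU  -- RAW r4
[2] i2  and.ALU  -- WAW r1
[3] i3  sll.ALU  -- RAW r1
[4] i4  sll.ALU  -- WAW r2
[5] i5  mul.MUL  -- no-port MUL/BR
[6] i6/i7  beq.BR sub.ALU  -- dual
[7] i8  or.ALU  -- RAW r2
[8] i9  sll.ALU  -- RAW r4
[9] i10/i11  sll.ALU st.MEM  -- dual
[10] i12  sll.ALU  -- tail

ISSUED = 9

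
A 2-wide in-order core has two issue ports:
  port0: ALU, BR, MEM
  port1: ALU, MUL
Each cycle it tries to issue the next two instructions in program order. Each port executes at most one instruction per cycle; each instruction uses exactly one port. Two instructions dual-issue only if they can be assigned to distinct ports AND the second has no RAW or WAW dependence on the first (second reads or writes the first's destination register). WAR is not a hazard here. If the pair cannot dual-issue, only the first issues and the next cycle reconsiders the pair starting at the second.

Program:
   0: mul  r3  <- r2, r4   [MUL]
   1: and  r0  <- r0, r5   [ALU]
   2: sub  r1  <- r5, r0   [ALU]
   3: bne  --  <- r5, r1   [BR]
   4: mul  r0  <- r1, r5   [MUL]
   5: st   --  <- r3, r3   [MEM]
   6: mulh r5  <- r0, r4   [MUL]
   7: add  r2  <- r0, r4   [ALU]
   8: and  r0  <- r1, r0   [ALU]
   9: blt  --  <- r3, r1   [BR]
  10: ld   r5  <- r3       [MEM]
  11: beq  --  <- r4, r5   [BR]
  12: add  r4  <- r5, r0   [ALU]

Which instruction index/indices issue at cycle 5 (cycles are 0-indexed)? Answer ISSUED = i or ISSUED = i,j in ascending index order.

ISSUED = 9

  cy0 -> i0/i1 (mul+and) dual
  cy1 -> i2 (sub) RAW r1
  cy2 -> i3/i4 (bne+mul) dual
  cy3 -> i5/i6 (st+mulh) dual
  cy4 -> i7/i8 (add+and) dual
  cy5 -> i9 (blt) no-port BR/MEM
  cy6 -> i10 (ld) no-port MEM/BR
  cy7 -> i11/i12 (beq+add) dual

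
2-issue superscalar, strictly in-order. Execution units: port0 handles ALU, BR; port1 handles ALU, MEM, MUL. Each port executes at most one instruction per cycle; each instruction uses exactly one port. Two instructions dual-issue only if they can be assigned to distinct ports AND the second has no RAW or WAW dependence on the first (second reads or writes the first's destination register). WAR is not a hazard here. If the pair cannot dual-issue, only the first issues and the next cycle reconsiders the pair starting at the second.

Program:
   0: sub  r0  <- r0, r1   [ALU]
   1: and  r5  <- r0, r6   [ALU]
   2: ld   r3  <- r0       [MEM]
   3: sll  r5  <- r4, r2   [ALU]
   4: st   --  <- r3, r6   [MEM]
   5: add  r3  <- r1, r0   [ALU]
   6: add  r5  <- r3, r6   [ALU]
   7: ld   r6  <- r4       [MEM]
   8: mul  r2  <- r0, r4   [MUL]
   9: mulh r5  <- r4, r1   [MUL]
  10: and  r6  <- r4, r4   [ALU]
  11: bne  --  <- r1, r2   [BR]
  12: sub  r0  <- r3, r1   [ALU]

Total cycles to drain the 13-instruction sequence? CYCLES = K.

CYCLES = 8

#0 head=0: sub.ALU i0 RAW r0
#1 head=1: and.ALU/ld.MEM i1,i2 pair
#2 head=3: sll.ALU/st.MEM i3,i4 pair
#3 head=5: add.ALU i5 RAW r3
#4 head=6: add.ALU/ld.MEM i6,i7 pair
#5 head=8: mul.MUL i8 no-port MUL/MUL
#6 head=9: mulh.MUL/and.ALU i9,i10 pair
#7 head=11: bne.BR/sub.ALU i11,i12 pair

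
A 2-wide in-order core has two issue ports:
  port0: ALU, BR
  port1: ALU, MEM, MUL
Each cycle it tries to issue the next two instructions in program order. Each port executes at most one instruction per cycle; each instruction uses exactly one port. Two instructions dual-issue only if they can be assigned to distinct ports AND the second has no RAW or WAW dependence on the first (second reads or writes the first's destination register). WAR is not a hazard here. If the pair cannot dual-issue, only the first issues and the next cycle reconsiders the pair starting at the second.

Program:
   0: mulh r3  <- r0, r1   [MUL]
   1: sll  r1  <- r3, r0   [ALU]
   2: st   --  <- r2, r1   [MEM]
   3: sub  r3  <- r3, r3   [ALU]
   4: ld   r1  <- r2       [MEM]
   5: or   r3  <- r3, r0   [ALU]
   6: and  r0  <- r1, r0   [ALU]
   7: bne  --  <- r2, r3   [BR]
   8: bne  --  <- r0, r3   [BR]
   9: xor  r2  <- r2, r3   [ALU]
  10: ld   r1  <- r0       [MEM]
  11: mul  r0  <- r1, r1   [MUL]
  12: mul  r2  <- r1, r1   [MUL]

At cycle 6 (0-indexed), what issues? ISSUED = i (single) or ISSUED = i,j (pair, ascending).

c0: i0 mulh  RAW r3
c1: i1 sll  RAW r1
c2: i2+i3 st sub  2-wide
c3: i4+i5 ld or  2-wide
c4: i6+i7 and bne  2-wide
c5: i8+i9 bne xor  2-wide
c6: i10 ld  no-port MEM/MUL
c7: i11 mul  no-port MUL/MUL
c8: i12 mul  tail

ISSUED = 10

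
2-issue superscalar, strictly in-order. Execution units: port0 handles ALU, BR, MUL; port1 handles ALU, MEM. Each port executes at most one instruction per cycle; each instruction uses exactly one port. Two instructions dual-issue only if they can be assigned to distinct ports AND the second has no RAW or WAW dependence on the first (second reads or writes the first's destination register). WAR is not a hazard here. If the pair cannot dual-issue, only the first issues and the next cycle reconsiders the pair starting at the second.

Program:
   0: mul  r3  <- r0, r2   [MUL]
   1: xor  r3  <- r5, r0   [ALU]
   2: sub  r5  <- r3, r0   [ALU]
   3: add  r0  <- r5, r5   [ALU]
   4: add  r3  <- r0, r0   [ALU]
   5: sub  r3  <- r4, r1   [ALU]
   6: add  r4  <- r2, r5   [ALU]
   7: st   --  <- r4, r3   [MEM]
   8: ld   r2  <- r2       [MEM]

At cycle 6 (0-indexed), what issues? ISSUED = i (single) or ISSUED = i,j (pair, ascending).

c0: i0 mul.MUL  WAW r3
c1: i1 xor.ALU  RAW r3
c2: i2 sub.ALU  RAW r5
c3: i3 add.ALU  RAW r0
c4: i4 add.ALU  WAW r3
c5: i5/i6 sub.ALU+add.ALU  dual
c6: i7 st.MEM  no-port MEM/MEM
c7: i8 ld.MEM  tail

ISSUED = 7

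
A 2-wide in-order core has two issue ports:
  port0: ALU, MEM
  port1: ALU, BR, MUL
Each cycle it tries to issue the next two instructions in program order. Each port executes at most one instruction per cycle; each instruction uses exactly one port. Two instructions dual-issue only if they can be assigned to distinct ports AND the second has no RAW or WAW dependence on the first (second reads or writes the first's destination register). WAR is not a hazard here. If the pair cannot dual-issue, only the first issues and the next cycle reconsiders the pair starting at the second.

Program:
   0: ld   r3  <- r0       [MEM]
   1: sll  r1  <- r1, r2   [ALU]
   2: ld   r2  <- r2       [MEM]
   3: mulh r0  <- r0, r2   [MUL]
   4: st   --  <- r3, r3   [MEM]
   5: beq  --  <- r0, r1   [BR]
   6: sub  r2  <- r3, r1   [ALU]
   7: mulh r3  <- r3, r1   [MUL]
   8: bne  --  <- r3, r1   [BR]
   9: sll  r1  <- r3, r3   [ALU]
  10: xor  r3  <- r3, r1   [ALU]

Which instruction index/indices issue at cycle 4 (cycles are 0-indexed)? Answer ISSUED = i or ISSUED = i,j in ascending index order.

#0 head=0: ld.MEM sll.ALU i0&i1 pair
#1 head=2: ld.MEM i2 RAW r2
#2 head=3: mulh.MUL st.MEM i3&i4 pair
#3 head=5: beq.BR sub.ALU i5&i6 pair
#4 head=7: mulh.MUL i7 no-port MUL/BR
#5 head=8: bne.BR sll.ALU i8&i9 pair
#6 head=10: xor.ALU i10 tail

ISSUED = 7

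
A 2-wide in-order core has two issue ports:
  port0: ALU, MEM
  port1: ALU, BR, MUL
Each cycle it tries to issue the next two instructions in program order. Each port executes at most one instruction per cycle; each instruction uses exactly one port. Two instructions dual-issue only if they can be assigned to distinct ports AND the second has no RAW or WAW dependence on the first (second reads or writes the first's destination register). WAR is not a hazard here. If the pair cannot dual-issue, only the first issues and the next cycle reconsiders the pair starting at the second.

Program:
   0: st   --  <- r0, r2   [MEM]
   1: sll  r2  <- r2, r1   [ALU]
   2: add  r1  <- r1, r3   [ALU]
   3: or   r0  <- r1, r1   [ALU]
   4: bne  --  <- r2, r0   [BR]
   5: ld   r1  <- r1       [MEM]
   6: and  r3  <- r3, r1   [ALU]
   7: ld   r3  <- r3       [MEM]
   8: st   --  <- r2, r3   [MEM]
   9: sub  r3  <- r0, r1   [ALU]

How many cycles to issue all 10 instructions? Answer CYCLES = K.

CYCLES = 7

c0: i0+i1 st.MEM sll.ALU  2-wide
c1: i2 add.ALU  RAW r1
c2: i3 or.ALU  RAW r0
c3: i4+i5 bne.BR ld.MEM  2-wide
c4: i6 and.ALU  RAW+WAW r3
c5: i7 ld.MEM  no-port MEM/MEM
c6: i8+i9 st.MEM sub.ALU  2-wide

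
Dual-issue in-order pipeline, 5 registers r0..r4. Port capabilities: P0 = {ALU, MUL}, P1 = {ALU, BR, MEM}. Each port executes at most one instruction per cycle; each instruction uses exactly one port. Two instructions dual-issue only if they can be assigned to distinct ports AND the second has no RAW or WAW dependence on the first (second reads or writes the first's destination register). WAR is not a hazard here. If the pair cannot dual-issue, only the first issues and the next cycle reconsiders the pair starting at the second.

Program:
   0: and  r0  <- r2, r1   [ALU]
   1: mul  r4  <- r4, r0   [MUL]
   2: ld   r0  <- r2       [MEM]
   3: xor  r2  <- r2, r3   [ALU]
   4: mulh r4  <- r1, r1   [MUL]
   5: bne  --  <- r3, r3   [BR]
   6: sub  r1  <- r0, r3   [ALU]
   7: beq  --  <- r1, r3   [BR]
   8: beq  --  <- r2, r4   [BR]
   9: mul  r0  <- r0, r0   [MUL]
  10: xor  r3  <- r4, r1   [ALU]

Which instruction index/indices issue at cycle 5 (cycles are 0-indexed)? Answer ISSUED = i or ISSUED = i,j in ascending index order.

0. and.ALU @i0  | RAW r0
1. mul.MUL ld.MEM @i1&i2  | pair
2. xor.ALU mulh.MUL @i3&i4  | pair
3. bne.BR sub.ALU @i5&i6  | pair
4. beq.BR @i7  | no-port BR/BR
5. beq.BR mul.MUL @i8&i9  | pair
6. xor.ALU @i10  | tail

ISSUED = 8,9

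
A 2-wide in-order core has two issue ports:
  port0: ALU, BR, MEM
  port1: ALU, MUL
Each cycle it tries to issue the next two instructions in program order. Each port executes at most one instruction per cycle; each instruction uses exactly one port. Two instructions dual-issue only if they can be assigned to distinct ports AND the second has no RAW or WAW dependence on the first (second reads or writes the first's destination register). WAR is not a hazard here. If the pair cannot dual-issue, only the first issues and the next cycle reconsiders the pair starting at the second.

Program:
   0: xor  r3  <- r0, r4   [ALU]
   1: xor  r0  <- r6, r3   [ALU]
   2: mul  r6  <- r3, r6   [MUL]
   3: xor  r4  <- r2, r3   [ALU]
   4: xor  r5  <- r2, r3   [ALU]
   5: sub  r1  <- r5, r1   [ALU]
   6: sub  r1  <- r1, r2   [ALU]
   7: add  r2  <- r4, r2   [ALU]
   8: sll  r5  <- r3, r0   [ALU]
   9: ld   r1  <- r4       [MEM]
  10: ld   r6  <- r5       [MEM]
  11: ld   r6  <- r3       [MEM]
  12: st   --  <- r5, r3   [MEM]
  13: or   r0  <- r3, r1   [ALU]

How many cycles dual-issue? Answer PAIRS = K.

#0 head=0: xor.ALU i0 RAW r3
#1 head=1: xor.ALU mul.MUL i1+i2 dual
#2 head=3: xor.ALU xor.ALU i3+i4 dual
#3 head=5: sub.ALU i5 RAW+WAW r1
#4 head=6: sub.ALU add.ALU i6+i7 dual
#5 head=8: sll.ALU ld.MEM i8+i9 dual
#6 head=10: ld.MEM i10 no-port MEM/MEM
#7 head=11: ld.MEM i11 no-port MEM/MEM
#8 head=12: st.MEM or.ALU i12+i13 dual

PAIRS = 5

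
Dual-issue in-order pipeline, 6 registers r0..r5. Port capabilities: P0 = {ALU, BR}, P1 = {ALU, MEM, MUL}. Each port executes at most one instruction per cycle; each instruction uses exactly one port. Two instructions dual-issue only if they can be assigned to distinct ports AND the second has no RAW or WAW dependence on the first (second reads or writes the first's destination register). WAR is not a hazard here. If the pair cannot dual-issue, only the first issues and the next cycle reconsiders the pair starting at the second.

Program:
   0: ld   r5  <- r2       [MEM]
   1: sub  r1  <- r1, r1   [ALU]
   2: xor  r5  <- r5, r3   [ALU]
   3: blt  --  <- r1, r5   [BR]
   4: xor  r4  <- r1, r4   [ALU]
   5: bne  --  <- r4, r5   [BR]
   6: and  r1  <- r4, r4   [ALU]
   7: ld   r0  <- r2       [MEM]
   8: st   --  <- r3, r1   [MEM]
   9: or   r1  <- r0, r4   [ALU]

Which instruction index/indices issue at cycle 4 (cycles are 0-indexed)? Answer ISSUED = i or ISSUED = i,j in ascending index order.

[0] i0&i1  ld+sub  -- 2-wide
[1] i2  xor  -- RAW r5
[2] i3&i4  blt+xor  -- 2-wide
[3] i5&i6  bne+and  -- 2-wide
[4] i7  ld  -- no-port MEM/MEM
[5] i8&i9  st+or  -- 2-wide

ISSUED = 7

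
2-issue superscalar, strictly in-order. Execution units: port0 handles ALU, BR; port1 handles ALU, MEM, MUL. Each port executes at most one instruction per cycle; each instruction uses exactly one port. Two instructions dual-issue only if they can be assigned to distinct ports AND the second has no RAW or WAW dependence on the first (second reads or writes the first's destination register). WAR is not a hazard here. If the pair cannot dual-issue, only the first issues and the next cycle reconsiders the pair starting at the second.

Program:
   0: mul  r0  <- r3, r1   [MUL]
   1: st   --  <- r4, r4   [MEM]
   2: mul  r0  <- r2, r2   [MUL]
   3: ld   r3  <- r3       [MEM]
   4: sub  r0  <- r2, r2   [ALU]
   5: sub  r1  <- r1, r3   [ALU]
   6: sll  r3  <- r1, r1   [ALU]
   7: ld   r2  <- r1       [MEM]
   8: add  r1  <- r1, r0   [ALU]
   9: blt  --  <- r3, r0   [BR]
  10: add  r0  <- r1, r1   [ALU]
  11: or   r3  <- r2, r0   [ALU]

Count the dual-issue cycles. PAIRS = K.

  cy0 -> i0 (mul.MUL) no-port MUL/MEM
  cy1 -> i1 (st.MEM) no-port MEM/MUL
  cy2 -> i2 (mul.MUL) no-port MUL/MEM
  cy3 -> i3+i4 (ld.MEM;sub.ALU) dual
  cy4 -> i5 (sub.ALU) RAW r1
  cy5 -> i6+i7 (sll.ALU;ld.MEM) dual
  cy6 -> i8+i9 (add.ALU;blt.BR) dual
  cy7 -> i10 (add.ALU) RAW r0
  cy8 -> i11 (or.ALU) tail

PAIRS = 3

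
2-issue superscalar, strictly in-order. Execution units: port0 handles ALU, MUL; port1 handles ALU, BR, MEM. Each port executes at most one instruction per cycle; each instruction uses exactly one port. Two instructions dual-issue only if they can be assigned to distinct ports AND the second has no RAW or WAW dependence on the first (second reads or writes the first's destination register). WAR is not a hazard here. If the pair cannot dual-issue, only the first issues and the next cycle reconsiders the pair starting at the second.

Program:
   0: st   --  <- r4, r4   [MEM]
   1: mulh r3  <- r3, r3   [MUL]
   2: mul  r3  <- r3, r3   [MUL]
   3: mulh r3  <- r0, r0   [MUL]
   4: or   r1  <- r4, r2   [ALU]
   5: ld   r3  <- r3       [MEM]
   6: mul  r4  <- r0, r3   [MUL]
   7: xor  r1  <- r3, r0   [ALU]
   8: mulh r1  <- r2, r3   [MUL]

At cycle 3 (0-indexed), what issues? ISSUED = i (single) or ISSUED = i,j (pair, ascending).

#0 head=0: st+mulh i0/i1 dual
#1 head=2: mul i2 no-port MUL/MUL
#2 head=3: mulh+or i3/i4 dual
#3 head=5: ld i5 RAW r3
#4 head=6: mul+xor i6/i7 dual
#5 head=8: mulh i8 tail

ISSUED = 5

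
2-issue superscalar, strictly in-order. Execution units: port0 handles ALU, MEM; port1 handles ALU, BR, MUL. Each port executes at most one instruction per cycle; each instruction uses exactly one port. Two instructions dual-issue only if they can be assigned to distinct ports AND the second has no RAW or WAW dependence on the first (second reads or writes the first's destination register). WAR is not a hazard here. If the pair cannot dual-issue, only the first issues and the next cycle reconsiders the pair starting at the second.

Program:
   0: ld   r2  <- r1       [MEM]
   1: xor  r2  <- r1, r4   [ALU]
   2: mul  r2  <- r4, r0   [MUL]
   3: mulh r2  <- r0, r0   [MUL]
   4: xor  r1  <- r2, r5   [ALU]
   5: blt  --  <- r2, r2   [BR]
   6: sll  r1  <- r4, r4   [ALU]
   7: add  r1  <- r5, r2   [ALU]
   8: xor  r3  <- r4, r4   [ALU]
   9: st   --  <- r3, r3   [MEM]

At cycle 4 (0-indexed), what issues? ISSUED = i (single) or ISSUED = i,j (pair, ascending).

ISSUED = 4,5

c0: i0 ld.MEM  WAW r2
c1: i1 xor.ALU  WAW r2
c2: i2 mul.MUL  no-port MUL/MUL
c3: i3 mulh.MUL  RAW r2
c4: i4+i5 xor.ALU;blt.BR  dual
c5: i6 sll.ALU  WAW r1
c6: i7+i8 add.ALU;xor.ALU  dual
c7: i9 st.MEM  tail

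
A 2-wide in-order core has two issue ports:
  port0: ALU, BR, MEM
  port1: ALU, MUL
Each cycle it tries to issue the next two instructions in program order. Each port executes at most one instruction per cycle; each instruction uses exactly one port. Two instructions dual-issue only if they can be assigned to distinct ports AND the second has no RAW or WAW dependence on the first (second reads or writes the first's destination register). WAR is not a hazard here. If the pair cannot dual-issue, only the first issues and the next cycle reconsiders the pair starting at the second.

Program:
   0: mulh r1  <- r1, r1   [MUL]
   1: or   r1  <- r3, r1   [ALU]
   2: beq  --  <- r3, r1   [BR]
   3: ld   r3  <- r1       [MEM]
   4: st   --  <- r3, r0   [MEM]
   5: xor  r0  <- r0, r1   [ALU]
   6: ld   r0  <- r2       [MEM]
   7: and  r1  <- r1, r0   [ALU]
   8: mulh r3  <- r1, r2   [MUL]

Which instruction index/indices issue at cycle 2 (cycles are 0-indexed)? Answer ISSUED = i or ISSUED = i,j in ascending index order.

ISSUED = 2

c0: i0 mulh.MUL  RAW+WAW r1
c1: i1 or.ALU  RAW r1
c2: i2 beq.BR  no-port BR/MEM
c3: i3 ld.MEM  no-port MEM/MEM
c4: i4+i5 st.MEM xor.ALU  2-wide
c5: i6 ld.MEM  RAW r0
c6: i7 and.ALU  RAW r1
c7: i8 mulh.MUL  tail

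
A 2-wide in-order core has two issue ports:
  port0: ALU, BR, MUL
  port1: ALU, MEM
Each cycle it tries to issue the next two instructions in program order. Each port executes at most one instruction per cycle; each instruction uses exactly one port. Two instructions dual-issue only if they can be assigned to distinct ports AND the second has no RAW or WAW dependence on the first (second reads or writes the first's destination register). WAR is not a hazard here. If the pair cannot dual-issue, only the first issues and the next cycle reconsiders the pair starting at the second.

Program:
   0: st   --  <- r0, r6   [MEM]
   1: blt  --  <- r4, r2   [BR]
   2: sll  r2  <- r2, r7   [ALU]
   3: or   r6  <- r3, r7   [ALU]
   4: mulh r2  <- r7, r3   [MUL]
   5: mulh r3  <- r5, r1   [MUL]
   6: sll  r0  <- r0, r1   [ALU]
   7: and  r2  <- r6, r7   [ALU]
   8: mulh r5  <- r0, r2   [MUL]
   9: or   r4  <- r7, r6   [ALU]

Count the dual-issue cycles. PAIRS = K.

0. st.MEM;blt.BR @i0/i1  | dual
1. sll.ALU;or.ALU @i2/i3  | dual
2. mulh.MUL @i4  | no-port MUL/MUL
3. mulh.MUL;sll.ALU @i5/i6  | dual
4. and.ALU @i7  | RAW r2
5. mulh.MUL;or.ALU @i8/i9  | dual

PAIRS = 4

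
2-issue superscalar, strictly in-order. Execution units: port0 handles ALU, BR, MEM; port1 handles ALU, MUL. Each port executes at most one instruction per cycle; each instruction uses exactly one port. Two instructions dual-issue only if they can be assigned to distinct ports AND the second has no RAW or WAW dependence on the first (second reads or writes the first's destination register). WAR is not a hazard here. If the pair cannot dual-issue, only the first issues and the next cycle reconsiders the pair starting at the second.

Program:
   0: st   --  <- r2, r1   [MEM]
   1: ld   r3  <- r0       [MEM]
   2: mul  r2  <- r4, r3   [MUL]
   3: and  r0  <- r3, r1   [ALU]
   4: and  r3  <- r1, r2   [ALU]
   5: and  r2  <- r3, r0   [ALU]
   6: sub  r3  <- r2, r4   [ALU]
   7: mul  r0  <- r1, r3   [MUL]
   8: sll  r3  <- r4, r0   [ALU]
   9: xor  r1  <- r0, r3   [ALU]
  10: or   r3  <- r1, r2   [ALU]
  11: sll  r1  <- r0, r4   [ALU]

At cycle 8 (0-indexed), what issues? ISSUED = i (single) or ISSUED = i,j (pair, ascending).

ISSUED = 9

[0] i0  st.MEM  -- no-port MEM/MEM
[1] i1  ld.MEM  -- RAW r3
[2] i2&i3  mul.MUL+and.ALU  -- pair
[3] i4  and.ALU  -- RAW r3
[4] i5  and.ALU  -- RAW r2
[5] i6  sub.ALU  -- RAW r3
[6] i7  mul.MUL  -- RAW r0
[7] i8  sll.ALU  -- RAW r3
[8] i9  xor.ALU  -- RAW r1
[9] i10&i11  or.ALU+sll.ALU  -- pair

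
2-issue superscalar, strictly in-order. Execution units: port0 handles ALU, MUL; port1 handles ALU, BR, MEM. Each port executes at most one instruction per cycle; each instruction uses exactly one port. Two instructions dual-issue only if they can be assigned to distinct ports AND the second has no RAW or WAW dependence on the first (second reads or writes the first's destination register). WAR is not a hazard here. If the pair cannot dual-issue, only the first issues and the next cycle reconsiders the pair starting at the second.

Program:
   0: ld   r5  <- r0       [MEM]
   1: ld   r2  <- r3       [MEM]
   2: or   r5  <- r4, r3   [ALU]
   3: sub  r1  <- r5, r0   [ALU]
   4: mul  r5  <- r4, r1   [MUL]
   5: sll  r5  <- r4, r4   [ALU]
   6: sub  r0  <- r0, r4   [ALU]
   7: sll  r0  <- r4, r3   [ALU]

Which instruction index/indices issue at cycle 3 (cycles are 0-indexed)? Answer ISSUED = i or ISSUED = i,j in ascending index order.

0. ld @i0  | no-port MEM/MEM
1. ld+or @i1/i2  | 2-wide
2. sub @i3  | RAW r1
3. mul @i4  | WAW r5
4. sll+sub @i5/i6  | 2-wide
5. sll @i7  | tail

ISSUED = 4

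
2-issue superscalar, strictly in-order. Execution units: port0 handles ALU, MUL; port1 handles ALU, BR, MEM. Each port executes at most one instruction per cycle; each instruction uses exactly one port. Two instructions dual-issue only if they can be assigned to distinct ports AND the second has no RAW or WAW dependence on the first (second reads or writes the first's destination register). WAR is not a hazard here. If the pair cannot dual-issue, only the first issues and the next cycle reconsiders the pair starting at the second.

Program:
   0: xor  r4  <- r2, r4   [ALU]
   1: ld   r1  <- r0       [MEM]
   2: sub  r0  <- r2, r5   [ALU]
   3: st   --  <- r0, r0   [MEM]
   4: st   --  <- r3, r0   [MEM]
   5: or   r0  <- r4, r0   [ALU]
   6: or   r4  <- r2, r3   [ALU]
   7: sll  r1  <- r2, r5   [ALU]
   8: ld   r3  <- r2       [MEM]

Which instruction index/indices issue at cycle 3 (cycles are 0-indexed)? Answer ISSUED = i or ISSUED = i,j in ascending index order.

  cy0 -> i0/i1 (xor.ALU/ld.MEM) pair
  cy1 -> i2 (sub.ALU) RAW r0
  cy2 -> i3 (st.MEM) no-port MEM/MEM
  cy3 -> i4/i5 (st.MEM/or.ALU) pair
  cy4 -> i6/i7 (or.ALU/sll.ALU) pair
  cy5 -> i8 (ld.MEM) tail

ISSUED = 4,5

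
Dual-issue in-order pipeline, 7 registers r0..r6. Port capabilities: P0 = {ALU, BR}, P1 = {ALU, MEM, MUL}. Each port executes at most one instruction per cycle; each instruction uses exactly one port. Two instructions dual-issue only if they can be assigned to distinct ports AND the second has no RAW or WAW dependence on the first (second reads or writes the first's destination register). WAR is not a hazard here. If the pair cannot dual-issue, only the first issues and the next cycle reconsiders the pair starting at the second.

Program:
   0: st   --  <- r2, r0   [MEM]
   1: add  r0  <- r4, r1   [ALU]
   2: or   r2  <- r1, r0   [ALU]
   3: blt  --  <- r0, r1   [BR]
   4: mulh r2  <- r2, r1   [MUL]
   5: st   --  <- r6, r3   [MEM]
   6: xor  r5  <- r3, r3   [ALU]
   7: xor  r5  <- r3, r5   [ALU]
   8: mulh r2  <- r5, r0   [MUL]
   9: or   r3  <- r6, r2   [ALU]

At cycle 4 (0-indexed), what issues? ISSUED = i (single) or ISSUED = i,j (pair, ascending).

t=0 i0&i1:st;add ; 2-wide
t=1 i2&i3:or;blt ; 2-wide
t=2 i4:mulh ; no-port MUL/MEM
t=3 i5&i6:st;xor ; 2-wide
t=4 i7:xor ; RAW r5
t=5 i8:mulh ; RAW r2
t=6 i9:or ; tail

ISSUED = 7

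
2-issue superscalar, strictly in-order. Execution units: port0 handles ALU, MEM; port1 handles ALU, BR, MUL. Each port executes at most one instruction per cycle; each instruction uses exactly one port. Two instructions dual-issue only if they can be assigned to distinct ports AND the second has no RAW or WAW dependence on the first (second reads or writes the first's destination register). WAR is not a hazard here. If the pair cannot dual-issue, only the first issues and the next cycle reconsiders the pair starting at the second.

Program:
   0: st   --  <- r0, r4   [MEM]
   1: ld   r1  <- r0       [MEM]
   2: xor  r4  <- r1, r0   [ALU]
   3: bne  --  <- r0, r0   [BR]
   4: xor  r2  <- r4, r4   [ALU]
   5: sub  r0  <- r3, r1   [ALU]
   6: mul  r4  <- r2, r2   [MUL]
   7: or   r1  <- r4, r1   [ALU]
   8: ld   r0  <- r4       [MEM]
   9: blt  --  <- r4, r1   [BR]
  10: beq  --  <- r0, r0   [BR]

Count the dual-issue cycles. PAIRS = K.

t=0 i0:st ; no-port MEM/MEM
t=1 i1:ld ; RAW r1
t=2 i2/i3:xor+bne ; pair
t=3 i4/i5:xor+sub ; pair
t=4 i6:mul ; RAW r4
t=5 i7/i8:or+ld ; pair
t=6 i9:blt ; no-port BR/BR
t=7 i10:beq ; tail

PAIRS = 3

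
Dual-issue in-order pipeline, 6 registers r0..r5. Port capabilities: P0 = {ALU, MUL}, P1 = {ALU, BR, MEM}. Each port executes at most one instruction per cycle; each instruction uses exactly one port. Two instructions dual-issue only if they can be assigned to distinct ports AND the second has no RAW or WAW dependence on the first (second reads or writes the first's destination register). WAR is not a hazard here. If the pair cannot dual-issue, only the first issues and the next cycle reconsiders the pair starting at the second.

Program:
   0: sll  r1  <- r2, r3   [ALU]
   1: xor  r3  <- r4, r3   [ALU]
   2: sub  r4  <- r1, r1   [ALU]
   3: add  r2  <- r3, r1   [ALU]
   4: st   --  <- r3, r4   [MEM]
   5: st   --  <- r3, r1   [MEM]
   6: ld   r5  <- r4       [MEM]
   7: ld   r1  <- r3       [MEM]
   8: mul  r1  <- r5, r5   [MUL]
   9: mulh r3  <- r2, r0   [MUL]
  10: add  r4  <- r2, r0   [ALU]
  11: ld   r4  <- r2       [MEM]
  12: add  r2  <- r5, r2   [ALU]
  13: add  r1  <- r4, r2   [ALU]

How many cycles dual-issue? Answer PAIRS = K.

PAIRS = 4

#0 head=0: sll+xor i0&i1 2-wide
#1 head=2: sub+add i2&i3 2-wide
#2 head=4: st i4 no-port MEM/MEM
#3 head=5: st i5 no-port MEM/MEM
#4 head=6: ld i6 no-port MEM/MEM
#5 head=7: ld i7 WAW r1
#6 head=8: mul i8 no-port MUL/MUL
#7 head=9: mulh+add i9&i10 2-wide
#8 head=11: ld+add i11&i12 2-wide
#9 head=13: add i13 tail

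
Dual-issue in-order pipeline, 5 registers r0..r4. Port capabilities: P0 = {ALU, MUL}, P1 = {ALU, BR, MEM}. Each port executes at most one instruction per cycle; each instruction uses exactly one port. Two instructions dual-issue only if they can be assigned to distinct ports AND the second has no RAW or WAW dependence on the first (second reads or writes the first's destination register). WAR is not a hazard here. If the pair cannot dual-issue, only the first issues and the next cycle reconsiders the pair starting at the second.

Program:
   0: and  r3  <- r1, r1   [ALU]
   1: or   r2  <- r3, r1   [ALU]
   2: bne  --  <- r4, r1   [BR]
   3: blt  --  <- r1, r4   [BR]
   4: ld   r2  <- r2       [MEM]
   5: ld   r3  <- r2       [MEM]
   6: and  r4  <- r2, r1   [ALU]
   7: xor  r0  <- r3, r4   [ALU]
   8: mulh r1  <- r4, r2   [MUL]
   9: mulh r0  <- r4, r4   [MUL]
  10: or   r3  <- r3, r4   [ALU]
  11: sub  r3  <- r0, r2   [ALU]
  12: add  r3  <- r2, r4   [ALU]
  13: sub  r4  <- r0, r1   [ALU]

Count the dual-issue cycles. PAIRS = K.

PAIRS = 5

c0: i0 and.ALU  RAW r3
c1: i1/i2 or.ALU/bne.BR  pair
c2: i3 blt.BR  no-port BR/MEM
c3: i4 ld.MEM  no-port MEM/MEM
c4: i5/i6 ld.MEM/and.ALU  pair
c5: i7/i8 xor.ALU/mulh.MUL  pair
c6: i9/i10 mulh.MUL/or.ALU  pair
c7: i11 sub.ALU  WAW r3
c8: i12/i13 add.ALU/sub.ALU  pair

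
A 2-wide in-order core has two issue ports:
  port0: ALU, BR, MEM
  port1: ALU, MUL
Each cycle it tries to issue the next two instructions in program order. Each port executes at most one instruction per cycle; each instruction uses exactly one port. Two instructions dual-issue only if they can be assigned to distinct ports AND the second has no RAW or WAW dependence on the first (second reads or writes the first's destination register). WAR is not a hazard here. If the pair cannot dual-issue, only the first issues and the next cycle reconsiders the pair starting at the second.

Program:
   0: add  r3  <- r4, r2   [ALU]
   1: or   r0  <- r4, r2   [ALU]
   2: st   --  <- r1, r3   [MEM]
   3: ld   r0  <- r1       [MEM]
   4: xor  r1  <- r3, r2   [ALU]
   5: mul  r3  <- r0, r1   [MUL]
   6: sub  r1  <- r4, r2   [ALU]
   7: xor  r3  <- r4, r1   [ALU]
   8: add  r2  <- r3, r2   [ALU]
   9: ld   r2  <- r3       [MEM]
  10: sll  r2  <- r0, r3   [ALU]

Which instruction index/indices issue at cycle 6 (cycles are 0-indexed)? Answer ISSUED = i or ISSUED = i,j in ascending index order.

c0: i0+i1 add/or  2-wide
c1: i2 st  no-port MEM/MEM
c2: i3+i4 ld/xor  2-wide
c3: i5+i6 mul/sub  2-wide
c4: i7 xor  RAW r3
c5: i8 add  WAW r2
c6: i9 ld  WAW r2
c7: i10 sll  tail

ISSUED = 9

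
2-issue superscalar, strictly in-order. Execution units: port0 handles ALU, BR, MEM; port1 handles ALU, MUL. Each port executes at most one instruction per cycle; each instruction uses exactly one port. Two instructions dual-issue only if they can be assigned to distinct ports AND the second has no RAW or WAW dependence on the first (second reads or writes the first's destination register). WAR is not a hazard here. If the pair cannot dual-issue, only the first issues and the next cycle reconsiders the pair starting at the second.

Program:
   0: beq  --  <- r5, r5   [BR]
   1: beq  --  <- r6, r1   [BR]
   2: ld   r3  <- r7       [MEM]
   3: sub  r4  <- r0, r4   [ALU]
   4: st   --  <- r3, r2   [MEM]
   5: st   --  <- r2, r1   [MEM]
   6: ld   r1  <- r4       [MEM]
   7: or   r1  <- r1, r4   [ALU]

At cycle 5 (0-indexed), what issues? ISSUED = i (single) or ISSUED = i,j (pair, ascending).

#0 head=0: beq i0 no-port BR/BR
#1 head=1: beq i1 no-port BR/MEM
#2 head=2: ld sub i2&i3 2-wide
#3 head=4: st i4 no-port MEM/MEM
#4 head=5: st i5 no-port MEM/MEM
#5 head=6: ld i6 RAW+WAW r1
#6 head=7: or i7 tail

ISSUED = 6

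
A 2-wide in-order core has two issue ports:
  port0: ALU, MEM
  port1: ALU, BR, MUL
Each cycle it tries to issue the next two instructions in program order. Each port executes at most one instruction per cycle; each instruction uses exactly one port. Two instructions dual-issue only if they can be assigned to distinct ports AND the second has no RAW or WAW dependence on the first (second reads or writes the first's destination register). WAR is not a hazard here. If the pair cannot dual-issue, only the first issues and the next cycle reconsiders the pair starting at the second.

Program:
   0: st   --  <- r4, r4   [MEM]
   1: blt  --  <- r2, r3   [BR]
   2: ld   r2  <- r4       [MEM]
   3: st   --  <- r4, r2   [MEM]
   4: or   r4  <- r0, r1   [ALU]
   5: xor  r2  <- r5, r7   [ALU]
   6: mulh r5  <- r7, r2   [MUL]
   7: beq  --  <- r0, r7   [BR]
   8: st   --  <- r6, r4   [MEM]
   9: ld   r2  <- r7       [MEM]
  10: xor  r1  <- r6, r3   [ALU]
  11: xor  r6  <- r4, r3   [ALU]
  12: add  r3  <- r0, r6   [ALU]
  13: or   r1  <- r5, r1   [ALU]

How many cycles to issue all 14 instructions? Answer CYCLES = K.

[0] i0,i1  st.MEM/blt.BR  -- pair
[1] i2  ld.MEM  -- no-port MEM/MEM
[2] i3,i4  st.MEM/or.ALU  -- pair
[3] i5  xor.ALU  -- RAW r2
[4] i6  mulh.MUL  -- no-port MUL/BR
[5] i7,i8  beq.BR/st.MEM  -- pair
[6] i9,i10  ld.MEM/xor.ALU  -- pair
[7] i11  xor.ALU  -- RAW r6
[8] i12,i13  add.ALU/or.ALU  -- pair

CYCLES = 9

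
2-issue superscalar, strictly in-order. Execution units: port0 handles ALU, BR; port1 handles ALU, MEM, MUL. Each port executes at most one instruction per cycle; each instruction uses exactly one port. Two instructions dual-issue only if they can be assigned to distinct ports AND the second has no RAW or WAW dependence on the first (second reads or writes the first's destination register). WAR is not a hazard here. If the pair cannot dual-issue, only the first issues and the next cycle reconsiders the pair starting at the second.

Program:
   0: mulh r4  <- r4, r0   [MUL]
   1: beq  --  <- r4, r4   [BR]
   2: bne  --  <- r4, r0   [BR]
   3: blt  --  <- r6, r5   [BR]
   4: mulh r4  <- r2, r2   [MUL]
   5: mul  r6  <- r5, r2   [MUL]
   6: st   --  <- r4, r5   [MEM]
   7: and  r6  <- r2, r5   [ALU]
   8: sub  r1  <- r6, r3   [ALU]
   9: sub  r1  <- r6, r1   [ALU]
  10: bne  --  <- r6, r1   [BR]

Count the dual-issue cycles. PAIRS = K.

PAIRS = 2

  cy0 -> i0 (mulh.MUL) RAW r4
  cy1 -> i1 (beq.BR) no-port BR/BR
  cy2 -> i2 (bne.BR) no-port BR/BR
  cy3 -> i3+i4 (blt.BR/mulh.MUL) 2-wide
  cy4 -> i5 (mul.MUL) no-port MUL/MEM
  cy5 -> i6+i7 (st.MEM/and.ALU) 2-wide
  cy6 -> i8 (sub.ALU) RAW+WAW r1
  cy7 -> i9 (sub.ALU) RAW r1
  cy8 -> i10 (bne.BR) tail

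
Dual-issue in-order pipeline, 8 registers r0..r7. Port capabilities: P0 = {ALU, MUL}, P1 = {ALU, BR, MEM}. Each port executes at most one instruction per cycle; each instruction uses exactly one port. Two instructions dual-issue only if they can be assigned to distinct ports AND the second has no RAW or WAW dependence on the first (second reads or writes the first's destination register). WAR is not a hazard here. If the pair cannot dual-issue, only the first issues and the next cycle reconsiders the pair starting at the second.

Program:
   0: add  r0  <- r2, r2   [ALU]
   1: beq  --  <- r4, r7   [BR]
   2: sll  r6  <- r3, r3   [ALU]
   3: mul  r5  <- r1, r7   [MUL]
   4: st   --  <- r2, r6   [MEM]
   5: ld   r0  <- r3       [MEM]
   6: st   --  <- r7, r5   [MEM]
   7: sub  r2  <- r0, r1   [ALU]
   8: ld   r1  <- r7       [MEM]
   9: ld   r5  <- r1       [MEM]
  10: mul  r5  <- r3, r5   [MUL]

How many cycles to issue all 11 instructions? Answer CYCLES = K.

CYCLES = 8

  cy0 -> i0/i1 (add.ALU beq.BR) pair
  cy1 -> i2/i3 (sll.ALU mul.MUL) pair
  cy2 -> i4 (st.MEM) no-port MEM/MEM
  cy3 -> i5 (ld.MEM) no-port MEM/MEM
  cy4 -> i6/i7 (st.MEM sub.ALU) pair
  cy5 -> i8 (ld.MEM) no-port MEM/MEM
  cy6 -> i9 (ld.MEM) RAW+WAW r5
  cy7 -> i10 (mul.MUL) tail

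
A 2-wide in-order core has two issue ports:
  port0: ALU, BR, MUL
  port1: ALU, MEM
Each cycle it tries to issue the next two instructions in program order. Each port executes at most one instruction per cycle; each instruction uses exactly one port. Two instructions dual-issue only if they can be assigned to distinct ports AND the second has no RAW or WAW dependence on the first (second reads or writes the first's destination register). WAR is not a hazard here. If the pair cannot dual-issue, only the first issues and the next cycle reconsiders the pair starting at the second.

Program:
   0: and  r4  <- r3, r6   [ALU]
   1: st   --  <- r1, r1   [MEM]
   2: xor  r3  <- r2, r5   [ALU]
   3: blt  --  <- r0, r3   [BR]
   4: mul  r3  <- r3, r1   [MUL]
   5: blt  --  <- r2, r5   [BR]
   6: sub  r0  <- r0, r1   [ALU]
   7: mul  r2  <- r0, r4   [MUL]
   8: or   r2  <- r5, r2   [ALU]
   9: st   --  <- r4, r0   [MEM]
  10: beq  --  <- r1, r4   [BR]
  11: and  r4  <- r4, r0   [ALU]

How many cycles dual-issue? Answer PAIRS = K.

c0: i0,i1 and.ALU;st.MEM  2-wide
c1: i2 xor.ALU  RAW r3
c2: i3 blt.BR  no-port BR/MUL
c3: i4 mul.MUL  no-port MUL/BR
c4: i5,i6 blt.BR;sub.ALU  2-wide
c5: i7 mul.MUL  RAW+WAW r2
c6: i8,i9 or.ALU;st.MEM  2-wide
c7: i10,i11 beq.BR;and.ALU  2-wide

PAIRS = 4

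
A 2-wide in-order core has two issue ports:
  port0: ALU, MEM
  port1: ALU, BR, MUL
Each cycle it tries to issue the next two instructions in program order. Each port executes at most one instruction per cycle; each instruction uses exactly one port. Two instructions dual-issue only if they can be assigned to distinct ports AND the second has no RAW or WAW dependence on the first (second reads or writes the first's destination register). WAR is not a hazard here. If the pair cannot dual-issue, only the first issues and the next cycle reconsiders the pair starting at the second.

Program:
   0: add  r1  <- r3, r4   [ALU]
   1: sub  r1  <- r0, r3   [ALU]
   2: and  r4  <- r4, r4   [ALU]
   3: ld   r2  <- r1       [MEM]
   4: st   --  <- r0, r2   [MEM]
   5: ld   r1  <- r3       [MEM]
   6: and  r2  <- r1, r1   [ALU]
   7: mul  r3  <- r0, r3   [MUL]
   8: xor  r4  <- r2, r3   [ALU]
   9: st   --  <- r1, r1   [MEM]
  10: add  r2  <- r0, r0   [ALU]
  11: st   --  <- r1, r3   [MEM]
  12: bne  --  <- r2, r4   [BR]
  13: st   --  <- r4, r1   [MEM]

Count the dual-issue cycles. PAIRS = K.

PAIRS = 5

0. add @i0  | WAW r1
1. sub+and @i1,i2  | 2-wide
2. ld @i3  | no-port MEM/MEM
3. st @i4  | no-port MEM/MEM
4. ld @i5  | RAW r1
5. and+mul @i6,i7  | 2-wide
6. xor+st @i8,i9  | 2-wide
7. add+st @i10,i11  | 2-wide
8. bne+st @i12,i13  | 2-wide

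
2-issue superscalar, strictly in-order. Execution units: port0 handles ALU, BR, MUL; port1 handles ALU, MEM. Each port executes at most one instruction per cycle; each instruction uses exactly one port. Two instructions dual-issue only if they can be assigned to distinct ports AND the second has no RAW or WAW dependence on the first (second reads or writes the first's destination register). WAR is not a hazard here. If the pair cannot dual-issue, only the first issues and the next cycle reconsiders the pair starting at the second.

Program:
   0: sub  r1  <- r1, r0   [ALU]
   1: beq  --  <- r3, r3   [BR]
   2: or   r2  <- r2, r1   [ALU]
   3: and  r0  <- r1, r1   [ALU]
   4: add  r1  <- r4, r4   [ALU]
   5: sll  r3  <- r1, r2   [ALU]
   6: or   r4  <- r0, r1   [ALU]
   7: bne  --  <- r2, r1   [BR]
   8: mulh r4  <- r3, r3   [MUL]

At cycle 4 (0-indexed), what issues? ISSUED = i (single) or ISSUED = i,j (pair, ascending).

ISSUED = 7

c0: i0&i1 sub;beq  2-wide
c1: i2&i3 or;and  2-wide
c2: i4 add  RAW r1
c3: i5&i6 sll;or  2-wide
c4: i7 bne  no-port BR/MUL
c5: i8 mulh  tail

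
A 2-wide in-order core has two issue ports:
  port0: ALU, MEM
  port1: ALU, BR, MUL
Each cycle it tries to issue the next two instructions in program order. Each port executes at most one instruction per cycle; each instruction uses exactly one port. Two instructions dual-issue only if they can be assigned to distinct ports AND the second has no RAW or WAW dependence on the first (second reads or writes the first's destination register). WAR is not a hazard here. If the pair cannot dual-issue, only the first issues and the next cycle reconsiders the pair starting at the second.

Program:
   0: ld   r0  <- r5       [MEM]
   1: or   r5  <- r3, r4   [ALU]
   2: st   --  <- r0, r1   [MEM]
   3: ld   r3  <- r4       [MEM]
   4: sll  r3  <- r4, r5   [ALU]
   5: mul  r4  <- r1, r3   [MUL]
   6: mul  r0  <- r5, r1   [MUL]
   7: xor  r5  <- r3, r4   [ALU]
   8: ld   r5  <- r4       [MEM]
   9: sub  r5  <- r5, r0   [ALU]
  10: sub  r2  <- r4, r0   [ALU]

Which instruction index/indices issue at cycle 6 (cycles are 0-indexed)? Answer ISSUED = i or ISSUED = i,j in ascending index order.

ISSUED = 8

t=0 i0&i1:ld.MEM/or.ALU ; 2-wide
t=1 i2:st.MEM ; no-port MEM/MEM
t=2 i3:ld.MEM ; WAW r3
t=3 i4:sll.ALU ; RAW r3
t=4 i5:mul.MUL ; no-port MUL/MUL
t=5 i6&i7:mul.MUL/xor.ALU ; 2-wide
t=6 i8:ld.MEM ; RAW+WAW r5
t=7 i9&i10:sub.ALU/sub.ALU ; 2-wide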